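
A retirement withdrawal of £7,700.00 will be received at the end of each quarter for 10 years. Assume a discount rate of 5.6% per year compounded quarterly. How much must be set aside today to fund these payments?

£234,612.49

This is an ordinary annuity: 40 payments of £7,700.00 at the end of each quarter.
Periodic rate r = 0.056/4 per quarter; n is counted in quarters.
PV = PMT × [(1 − (1+r)^−n)/r] = 7,700 × [1 − (1+r)^−40] / r = £234,612.49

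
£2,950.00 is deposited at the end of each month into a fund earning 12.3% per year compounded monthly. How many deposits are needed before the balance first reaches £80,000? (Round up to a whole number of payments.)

25 payments

Periodic rate r = 0.123/12 per month; n is counted in months.
Ordinary annuity FV: 80,000 = 2,950 × [((1+r)^n − 1)/r].
(1+r)^n = 1 + 80,000 × r / 2,950, so n = ln(1 + 80,000·r/2,950) / ln(1+r) = 24.05.
Round up to a whole number of payments: n = 25.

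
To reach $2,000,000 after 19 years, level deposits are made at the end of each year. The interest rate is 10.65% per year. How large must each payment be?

Level ordinary annuity; solve FV = PMT × [((1+r)^n − 1)/r] for PMT.
Periodic rate r = 0.1065 per year.
With n = 19: PMT = 2,000,000 / ([((1+r)^n − 1)/r]) = $36,470.55

$36,470.55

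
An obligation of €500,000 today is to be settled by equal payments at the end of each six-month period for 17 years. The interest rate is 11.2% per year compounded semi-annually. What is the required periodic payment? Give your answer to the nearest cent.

€33,207.98

Level ordinary annuity; solve PV = PMT × [(1 − (1+r)^−n)/r] for PMT.
Periodic rate r = 0.112/2 per half-year; n is counted in half-years.
With n = 34: PMT = 500,000 / ([(1 − (1+r)^−n)/r]) = €33,207.98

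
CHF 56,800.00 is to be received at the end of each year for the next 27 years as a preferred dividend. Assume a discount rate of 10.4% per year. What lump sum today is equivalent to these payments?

CHF 508,383.58

This is an ordinary annuity: 27 payments of CHF 56,800.00 at the end of each year.
Periodic rate r = 0.104 per year.
PV = PMT × [(1 − (1+r)^−n)/r] = 56,800 × [1 − (1+r)^−27] / r = CHF 508,383.58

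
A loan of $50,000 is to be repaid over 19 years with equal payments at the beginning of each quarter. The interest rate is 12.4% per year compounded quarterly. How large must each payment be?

$1,667.20

Level annuity due; solve PV = PMT × [(1 − (1+r)^−n)/r] × (1+r) for PMT.
Periodic rate r = 0.124/4 per quarter; n is counted in quarters.
With n = 76: PMT = 50,000 / ([(1 − (1+r)^−n)/r] × (1+r)) = $1,667.20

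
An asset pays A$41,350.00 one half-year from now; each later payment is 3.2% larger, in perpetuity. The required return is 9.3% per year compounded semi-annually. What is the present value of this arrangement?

A$2,851,724.14

Periodic rate r = 0.093/2 per half-year.
Growing perpetuity (Gordon): PV = PMT₁ / (r − g) = 41,350 / (r − 0.032) = A$2,851,724.14.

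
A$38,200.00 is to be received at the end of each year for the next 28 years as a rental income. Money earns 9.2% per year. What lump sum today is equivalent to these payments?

This is an ordinary annuity: 28 payments of A$38,200.00 at the end of each year.
Periodic rate r = 0.092 per year.
PV = PMT × [(1 − (1+r)^−n)/r] = 38,200 × [1 − (1+r)^−28] / r = A$379,895.69

A$379,895.69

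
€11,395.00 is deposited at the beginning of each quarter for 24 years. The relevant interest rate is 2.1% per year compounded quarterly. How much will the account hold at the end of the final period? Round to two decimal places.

This is an annuity due: 96 deposits of €11,395.00 at the beginning of each quarter.
Periodic rate r = 0.021/4 per quarter; n is counted in quarters.
FV = PMT × [((1+r)^n − 1)/r] × (1+r) = 11,395 × [(1+r)^96 − 1] / r × (1+r) = €1,425,085.75

€1,425,085.75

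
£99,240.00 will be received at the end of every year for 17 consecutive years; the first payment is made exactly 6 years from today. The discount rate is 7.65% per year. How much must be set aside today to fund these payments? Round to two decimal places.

£641,055.03

Ordinary annuity of 17 payments, first payment at period 6.
Periodic rate r = 0.0765 per year.
The ordinary-annuity PV formula values the stream one period before the first payment (period 5); discount that back 5 periods:
PV₀ = 99,240 × [1 − (1+r)^−17] / r × (1+r)^−5 = £641,055.03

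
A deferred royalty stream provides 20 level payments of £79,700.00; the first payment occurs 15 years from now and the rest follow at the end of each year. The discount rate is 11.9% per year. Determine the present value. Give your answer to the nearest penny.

£124,123.29

Ordinary annuity of 20 payments, first payment at period 15.
Periodic rate r = 0.119 per year.
The ordinary-annuity PV formula values the stream one period before the first payment (period 14); discount that back 14 periods:
PV₀ = 79,700 × [1 − (1+r)^−20] / r × (1+r)^−14 = £124,123.29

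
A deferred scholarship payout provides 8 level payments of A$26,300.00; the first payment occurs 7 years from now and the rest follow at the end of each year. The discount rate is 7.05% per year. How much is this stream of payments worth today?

Ordinary annuity of 8 payments, first payment at period 7.
Periodic rate r = 0.0705 per year.
The ordinary-annuity PV formula values the stream one period before the first payment (period 6); discount that back 6 periods:
PV₀ = 26,300 × [1 − (1+r)^−8] / r × (1+r)^−6 = A$104,151.00

A$104,151.00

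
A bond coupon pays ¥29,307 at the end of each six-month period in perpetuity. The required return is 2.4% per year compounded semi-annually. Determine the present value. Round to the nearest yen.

¥2,442,250

Periodic rate r = 0.024/2 per half-year.
Level perpetuity: PV = PMT / r = 29,307 / (0.024/2) = ¥2,442,250.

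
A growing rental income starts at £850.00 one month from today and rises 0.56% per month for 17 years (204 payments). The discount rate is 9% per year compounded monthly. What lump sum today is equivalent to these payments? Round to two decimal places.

£142,979.99

Periodic rate r = 0.09/12 per month; n is counted in months.
Growing ordinary annuity: PV = PMT₁ × [1 − ((1+g)/(1+r))^n] / (r − g) = 850 × [1 − ((1+0.0056)/(1+r))^204] / (r − 0.0056) = £142,979.99.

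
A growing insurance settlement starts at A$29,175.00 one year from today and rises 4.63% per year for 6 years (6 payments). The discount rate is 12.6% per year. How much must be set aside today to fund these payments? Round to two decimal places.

A$130,414.51

Periodic rate r = 0.126 per year.
Growing ordinary annuity: PV = PMT₁ × [1 − ((1+g)/(1+r))^n] / (r − g) = 29,175 × [1 − ((1+0.0463)/(1+r))^6] / (r − 0.0463) = A$130,414.51.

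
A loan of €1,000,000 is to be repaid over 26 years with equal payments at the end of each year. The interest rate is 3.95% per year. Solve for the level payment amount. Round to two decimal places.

Level ordinary annuity; solve PV = PMT × [(1 − (1+r)^−n)/r] for PMT.
Periodic rate r = 0.0395 per year.
With n = 26: PMT = 1,000,000 / ([(1 − (1+r)^−n)/r]) = €62,226.99

€62,226.99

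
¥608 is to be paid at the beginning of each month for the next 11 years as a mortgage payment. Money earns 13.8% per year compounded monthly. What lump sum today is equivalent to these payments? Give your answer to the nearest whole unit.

¥41,656

This is an annuity due: 132 payments of ¥608 at the beginning of each month.
Periodic rate r = 0.138/12 per month; n is counted in months.
PV = PMT × [(1 − (1+r)^−n)/r] × (1+r) = 608 × [1 − (1+r)^−132] / r × (1+r) = ¥41,656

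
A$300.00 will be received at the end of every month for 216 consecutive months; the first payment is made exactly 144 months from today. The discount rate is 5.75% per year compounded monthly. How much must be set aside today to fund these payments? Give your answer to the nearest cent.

A$20,350.63

Ordinary annuity of 216 payments, first payment at period 144.
Periodic rate r = 0.0575/12 per month; n is counted in months.
The ordinary-annuity PV formula values the stream one period before the first payment (period 143); discount that back 143 periods:
PV₀ = 300 × [1 − (1+r)^−216] / r × (1+r)^−143 = A$20,350.63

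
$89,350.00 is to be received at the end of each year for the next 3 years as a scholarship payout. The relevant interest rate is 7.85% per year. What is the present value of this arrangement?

This is an ordinary annuity: 3 payments of $89,350.00 at the end of each year.
Periodic rate r = 0.0785 per year.
PV = PMT × [(1 − (1+r)^−n)/r] = 89,350 × [1 − (1+r)^−3] / r = $230,888.27

$230,888.27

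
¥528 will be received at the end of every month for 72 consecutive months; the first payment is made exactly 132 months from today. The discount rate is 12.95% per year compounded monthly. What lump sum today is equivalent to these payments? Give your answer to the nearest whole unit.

Ordinary annuity of 72 payments, first payment at period 132.
Periodic rate r = 0.1295/12 per month; n is counted in months.
The ordinary-annuity PV formula values the stream one period before the first payment (period 131); discount that back 131 periods:
PV₀ = 528 × [1 − (1+r)^−72] / r × (1+r)^−131 = ¥6,455

¥6,455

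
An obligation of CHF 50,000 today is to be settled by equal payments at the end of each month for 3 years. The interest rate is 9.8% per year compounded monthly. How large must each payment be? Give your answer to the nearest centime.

CHF 1,608.67

Level ordinary annuity; solve PV = PMT × [(1 − (1+r)^−n)/r] for PMT.
Periodic rate r = 0.098/12 per month; n is counted in months.
With n = 36: PMT = 50,000 / ([(1 − (1+r)^−n)/r]) = CHF 1,608.67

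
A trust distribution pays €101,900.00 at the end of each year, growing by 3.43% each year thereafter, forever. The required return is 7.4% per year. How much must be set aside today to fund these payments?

€2,566,750.63

Periodic rate r = 0.074 per year.
Growing perpetuity (Gordon): PV = PMT₁ / (r − g) = 101,900 / (r − 0.0343) = €2,566,750.63.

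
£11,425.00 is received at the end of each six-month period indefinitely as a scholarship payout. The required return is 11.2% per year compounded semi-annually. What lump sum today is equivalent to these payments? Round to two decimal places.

Periodic rate r = 0.112/2 per half-year.
Level perpetuity: PV = PMT / r = 11,425 / (0.112/2) = £204,017.86.

£204,017.86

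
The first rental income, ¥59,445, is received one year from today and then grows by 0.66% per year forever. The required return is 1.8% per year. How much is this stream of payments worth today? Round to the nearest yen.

¥5,214,474

Periodic rate r = 0.018 per year.
Growing perpetuity (Gordon): PV = PMT₁ / (r − g) = 59,445 / (r − 0.0066) = ¥5,214,474.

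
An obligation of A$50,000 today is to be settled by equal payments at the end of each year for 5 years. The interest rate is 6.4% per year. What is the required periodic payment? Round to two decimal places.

A$11,999.27

Level ordinary annuity; solve PV = PMT × [(1 − (1+r)^−n)/r] for PMT.
Periodic rate r = 0.064 per year.
With n = 5: PMT = 50,000 / ([(1 − (1+r)^−n)/r]) = A$11,999.27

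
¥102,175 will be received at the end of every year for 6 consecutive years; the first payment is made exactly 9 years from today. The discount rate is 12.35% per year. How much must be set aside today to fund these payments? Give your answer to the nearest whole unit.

¥163,854

Ordinary annuity of 6 payments, first payment at period 9.
Periodic rate r = 0.1235 per year.
The ordinary-annuity PV formula values the stream one period before the first payment (period 8); discount that back 8 periods:
PV₀ = 102,175 × [1 − (1+r)^−6] / r × (1+r)^−8 = ¥163,854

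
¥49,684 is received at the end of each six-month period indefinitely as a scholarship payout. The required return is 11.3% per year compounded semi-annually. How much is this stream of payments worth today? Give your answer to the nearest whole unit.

¥879,363

Periodic rate r = 0.113/2 per half-year.
Level perpetuity: PV = PMT / r = 49,684 / (0.113/2) = ¥879,363.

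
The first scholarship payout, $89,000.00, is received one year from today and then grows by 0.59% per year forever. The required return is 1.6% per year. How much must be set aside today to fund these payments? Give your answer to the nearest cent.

$8,811,881.19

Periodic rate r = 0.016 per year.
Growing perpetuity (Gordon): PV = PMT₁ / (r − g) = 89,000 / (r − 0.0059) = $8,811,881.19.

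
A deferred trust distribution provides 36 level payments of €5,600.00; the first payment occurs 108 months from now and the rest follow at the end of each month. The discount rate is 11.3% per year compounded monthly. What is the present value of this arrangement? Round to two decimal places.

Ordinary annuity of 36 payments, first payment at period 108.
Periodic rate r = 0.113/12 per month; n is counted in months.
The ordinary-annuity PV formula values the stream one period before the first payment (period 107); discount that back 107 periods:
PV₀ = 5,600 × [1 − (1+r)^−36] / r × (1+r)^−107 = €62,474.53

€62,474.53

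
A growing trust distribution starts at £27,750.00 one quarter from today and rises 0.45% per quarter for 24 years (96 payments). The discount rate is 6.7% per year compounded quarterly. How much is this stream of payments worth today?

£1,557,751.68

Periodic rate r = 0.067/4 per quarter; n is counted in quarters.
Growing ordinary annuity: PV = PMT₁ × [1 − ((1+g)/(1+r))^n] / (r − g) = 27,750 × [1 − ((1+0.0045)/(1+r))^96] / (r − 0.0045) = £1,557,751.68.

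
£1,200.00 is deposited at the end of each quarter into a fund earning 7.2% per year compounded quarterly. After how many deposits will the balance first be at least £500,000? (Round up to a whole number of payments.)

120 payments

Periodic rate r = 0.072/4 per quarter; n is counted in quarters.
Ordinary annuity FV: 500,000 = 1,200 × [((1+r)^n − 1)/r].
(1+r)^n = 1 + 500,000 × r / 1,200, so n = ln(1 + 500,000·r/1,200) / ln(1+r) = 119.96.
Round up to a whole number of payments: n = 120.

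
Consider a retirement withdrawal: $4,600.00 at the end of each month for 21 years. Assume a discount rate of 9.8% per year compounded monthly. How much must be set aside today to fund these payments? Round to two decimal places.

This is an ordinary annuity: 252 payments of $4,600.00 at the end of each month.
Periodic rate r = 0.098/12 per month; n is counted in months.
PV = PMT × [(1 − (1+r)^−n)/r] = 4,600 × [1 − (1+r)^−252] / r = $490,727.44

$490,727.44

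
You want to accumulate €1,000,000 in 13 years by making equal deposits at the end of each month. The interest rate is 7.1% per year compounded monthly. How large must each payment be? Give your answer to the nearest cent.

€3,918.34

Level ordinary annuity; solve FV = PMT × [((1+r)^n − 1)/r] for PMT.
Periodic rate r = 0.071/12 per month; n is counted in months.
With n = 156: PMT = 1,000,000 / ([((1+r)^n − 1)/r]) = €3,918.34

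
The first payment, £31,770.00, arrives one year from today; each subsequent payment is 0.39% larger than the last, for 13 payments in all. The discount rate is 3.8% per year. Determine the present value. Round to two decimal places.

£328,177.29

Periodic rate r = 0.038 per year.
Growing ordinary annuity: PV = PMT₁ × [1 − ((1+g)/(1+r))^n] / (r − g) = 31,770 × [1 − ((1+0.0039)/(1+r))^13] / (r − 0.0039) = £328,177.29.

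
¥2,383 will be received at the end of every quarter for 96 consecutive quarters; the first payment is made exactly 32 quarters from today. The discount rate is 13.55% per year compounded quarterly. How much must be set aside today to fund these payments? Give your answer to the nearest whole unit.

¥24,023

Ordinary annuity of 96 payments, first payment at period 32.
Periodic rate r = 0.1355/4 per quarter; n is counted in quarters.
The ordinary-annuity PV formula values the stream one period before the first payment (period 31); discount that back 31 periods:
PV₀ = 2,383 × [1 − (1+r)^−96] / r × (1+r)^−31 = ¥24,023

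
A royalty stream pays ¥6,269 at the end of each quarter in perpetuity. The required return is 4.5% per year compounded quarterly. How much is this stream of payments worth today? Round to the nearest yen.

Periodic rate r = 0.045/4 per quarter.
Level perpetuity: PV = PMT / r = 6,269 / (0.045/4) = ¥557,244.

¥557,244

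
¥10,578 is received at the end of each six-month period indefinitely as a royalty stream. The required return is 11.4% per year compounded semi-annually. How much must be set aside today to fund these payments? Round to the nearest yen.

Periodic rate r = 0.114/2 per half-year.
Level perpetuity: PV = PMT / r = 10,578 / (0.114/2) = ¥185,579.

¥185,579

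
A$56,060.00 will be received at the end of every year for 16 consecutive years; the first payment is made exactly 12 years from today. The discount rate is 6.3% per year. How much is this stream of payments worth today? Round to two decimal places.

A$283,440.87

Ordinary annuity of 16 payments, first payment at period 12.
Periodic rate r = 0.063 per year.
The ordinary-annuity PV formula values the stream one period before the first payment (period 11); discount that back 11 periods:
PV₀ = 56,060 × [1 − (1+r)^−16] / r × (1+r)^−11 = A$283,440.87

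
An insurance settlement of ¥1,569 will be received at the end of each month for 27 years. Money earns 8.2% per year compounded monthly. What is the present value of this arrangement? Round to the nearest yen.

¥204,332

This is an ordinary annuity: 324 payments of ¥1,569 at the end of each month.
Periodic rate r = 0.082/12 per month; n is counted in months.
PV = PMT × [(1 − (1+r)^−n)/r] = 1,569 × [1 − (1+r)^−324] / r = ¥204,332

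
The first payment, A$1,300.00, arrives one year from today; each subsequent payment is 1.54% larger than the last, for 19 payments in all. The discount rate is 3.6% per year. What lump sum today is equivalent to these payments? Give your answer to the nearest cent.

Periodic rate r = 0.036 per year.
Growing ordinary annuity: PV = PMT₁ × [1 − ((1+g)/(1+r))^n] / (r − g) = 1,300 × [1 − ((1+0.0154)/(1+r))^19] / (r − 0.0154) = A$20,019.74.

A$20,019.74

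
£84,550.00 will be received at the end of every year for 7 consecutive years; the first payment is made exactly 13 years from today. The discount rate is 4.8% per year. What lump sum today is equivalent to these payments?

£280,762.18

Ordinary annuity of 7 payments, first payment at period 13.
Periodic rate r = 0.048 per year.
The ordinary-annuity PV formula values the stream one period before the first payment (period 12); discount that back 12 periods:
PV₀ = 84,550 × [1 − (1+r)^−7] / r × (1+r)^−12 = £280,762.18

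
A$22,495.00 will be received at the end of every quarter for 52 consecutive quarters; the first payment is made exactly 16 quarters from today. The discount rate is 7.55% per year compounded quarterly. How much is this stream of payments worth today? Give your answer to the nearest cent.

Ordinary annuity of 52 payments, first payment at period 16.
Periodic rate r = 0.0755/4 per quarter; n is counted in quarters.
The ordinary-annuity PV formula values the stream one period before the first payment (period 15); discount that back 15 periods:
PV₀ = 22,495 × [1 − (1+r)^−52] / r × (1+r)^−15 = A$559,810.99

A$559,810.99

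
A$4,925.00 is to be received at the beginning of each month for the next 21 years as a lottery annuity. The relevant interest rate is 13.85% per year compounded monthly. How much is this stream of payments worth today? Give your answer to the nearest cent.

A$407,695.08

This is an annuity due: 252 payments of A$4,925.00 at the beginning of each month.
Periodic rate r = 0.1385/12 per month; n is counted in months.
PV = PMT × [(1 − (1+r)^−n)/r] × (1+r) = 4,925 × [1 − (1+r)^−252] / r × (1+r) = A$407,695.08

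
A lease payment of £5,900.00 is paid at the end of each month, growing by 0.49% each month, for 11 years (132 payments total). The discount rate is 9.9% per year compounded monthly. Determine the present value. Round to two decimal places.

Periodic rate r = 0.099/12 per month; n is counted in months.
Growing ordinary annuity: PV = PMT₁ × [1 − ((1+g)/(1+r))^n] / (r − g) = 5,900 × [1 − ((1+0.0049)/(1+r))^132] / (r − 0.0049) = £626,140.20.

£626,140.20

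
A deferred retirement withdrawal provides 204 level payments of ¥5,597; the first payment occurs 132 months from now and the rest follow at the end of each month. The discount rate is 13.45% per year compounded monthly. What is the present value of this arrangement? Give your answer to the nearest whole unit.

Ordinary annuity of 204 payments, first payment at period 132.
Periodic rate r = 0.1345/12 per month; n is counted in months.
The ordinary-annuity PV formula values the stream one period before the first payment (period 131); discount that back 131 periods:
PV₀ = 5,597 × [1 − (1+r)^−204] / r × (1+r)^−131 = ¥104,021

¥104,021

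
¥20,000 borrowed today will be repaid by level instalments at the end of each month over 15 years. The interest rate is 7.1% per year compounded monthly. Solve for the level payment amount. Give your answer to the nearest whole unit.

Level ordinary annuity; solve PV = PMT × [(1 − (1+r)^−n)/r] for PMT.
Periodic rate r = 0.071/12 per month; n is counted in months.
With n = 180: PMT = 20,000 / ([(1 − (1+r)^−n)/r]) = ¥181

¥181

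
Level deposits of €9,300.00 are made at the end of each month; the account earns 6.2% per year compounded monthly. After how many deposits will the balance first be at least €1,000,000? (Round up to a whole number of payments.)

Periodic rate r = 0.062/12 per month; n is counted in months.
Ordinary annuity FV: 1,000,000 = 9,300 × [((1+r)^n − 1)/r].
(1+r)^n = 1 + 1,000,000 × r / 9,300, so n = ln(1 + 1,000,000·r/9,300) / ln(1+r) = 85.74.
Round up to a whole number of payments: n = 86.

86 payments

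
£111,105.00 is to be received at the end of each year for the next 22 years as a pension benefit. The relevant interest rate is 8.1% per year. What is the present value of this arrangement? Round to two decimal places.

This is an ordinary annuity: 22 payments of £111,105.00 at the end of each year.
Periodic rate r = 0.081 per year.
PV = PMT × [(1 − (1+r)^−n)/r] = 111,105 × [1 − (1+r)^−22] / r = £1,124,446.83

£1,124,446.83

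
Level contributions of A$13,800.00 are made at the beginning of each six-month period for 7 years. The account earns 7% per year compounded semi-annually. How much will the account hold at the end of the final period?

This is an annuity due: 14 deposits of A$13,800.00 at the beginning of each six-month period.
Periodic rate r = 0.07/2 per half-year; n is counted in half-years.
FV = PMT × [((1+r)^n − 1)/r] × (1+r) = 13,800 × [(1+r)^14 − 1] / r × (1+r) = A$252,480.40

A$252,480.40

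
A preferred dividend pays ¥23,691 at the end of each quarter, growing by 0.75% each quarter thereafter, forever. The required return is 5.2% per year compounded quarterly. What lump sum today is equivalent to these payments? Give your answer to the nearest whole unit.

Periodic rate r = 0.052/4 per quarter.
Growing perpetuity (Gordon): PV = PMT₁ / (r − g) = 23,691 / (r − 0.0075) = ¥4,307,455.

¥4,307,455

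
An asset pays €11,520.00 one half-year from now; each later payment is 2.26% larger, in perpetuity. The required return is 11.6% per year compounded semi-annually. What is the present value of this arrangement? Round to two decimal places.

€325,423.73

Periodic rate r = 0.116/2 per half-year.
Growing perpetuity (Gordon): PV = PMT₁ / (r − g) = 11,520 / (r − 0.0226) = €325,423.73.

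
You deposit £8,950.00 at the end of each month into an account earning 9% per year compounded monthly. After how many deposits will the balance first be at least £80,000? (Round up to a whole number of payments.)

Periodic rate r = 0.09/12 per month; n is counted in months.
Ordinary annuity FV: 80,000 = 8,950 × [((1+r)^n − 1)/r].
(1+r)^n = 1 + 80,000 × r / 8,950, so n = ln(1 + 80,000·r/8,950) / ln(1+r) = 8.68.
Round up to a whole number of payments: n = 9.

9 payments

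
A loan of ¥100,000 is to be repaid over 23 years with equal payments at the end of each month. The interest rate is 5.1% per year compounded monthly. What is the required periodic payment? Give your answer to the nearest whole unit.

Level ordinary annuity; solve PV = PMT × [(1 − (1+r)^−n)/r] for PMT.
Periodic rate r = 0.051/12 per month; n is counted in months.
With n = 276: PMT = 100,000 / ([(1 − (1+r)^−n)/r]) = ¥616

¥616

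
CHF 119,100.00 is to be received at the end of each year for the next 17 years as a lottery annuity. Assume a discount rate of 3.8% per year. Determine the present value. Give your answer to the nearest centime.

CHF 1,471,666.50

This is an ordinary annuity: 17 payments of CHF 119,100.00 at the end of each year.
Periodic rate r = 0.038 per year.
PV = PMT × [(1 − (1+r)^−n)/r] = 119,100 × [1 − (1+r)^−17] / r = CHF 1,471,666.50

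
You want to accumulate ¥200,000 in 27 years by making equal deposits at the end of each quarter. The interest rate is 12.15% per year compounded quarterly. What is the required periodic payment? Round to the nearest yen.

¥250

Level ordinary annuity; solve FV = PMT × [((1+r)^n − 1)/r] for PMT.
Periodic rate r = 0.1215/4 per quarter; n is counted in quarters.
With n = 108: PMT = 200,000 / ([((1+r)^n − 1)/r]) = ¥250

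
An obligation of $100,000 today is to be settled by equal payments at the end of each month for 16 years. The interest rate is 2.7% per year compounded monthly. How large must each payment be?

$641.98

Level ordinary annuity; solve PV = PMT × [(1 − (1+r)^−n)/r] for PMT.
Periodic rate r = 0.027/12 per month; n is counted in months.
With n = 192: PMT = 100,000 / ([(1 − (1+r)^−n)/r]) = $641.98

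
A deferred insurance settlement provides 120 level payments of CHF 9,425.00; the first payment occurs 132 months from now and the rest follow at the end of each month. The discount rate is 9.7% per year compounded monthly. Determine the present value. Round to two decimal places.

CHF 251,567.36

Ordinary annuity of 120 payments, first payment at period 132.
Periodic rate r = 0.097/12 per month; n is counted in months.
The ordinary-annuity PV formula values the stream one period before the first payment (period 131); discount that back 131 periods:
PV₀ = 9,425 × [1 − (1+r)^−120] / r × (1+r)^−131 = CHF 251,567.36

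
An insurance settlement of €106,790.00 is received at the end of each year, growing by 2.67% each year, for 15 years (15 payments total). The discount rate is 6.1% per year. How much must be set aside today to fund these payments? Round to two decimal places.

Periodic rate r = 0.061 per year.
Growing ordinary annuity: PV = PMT₁ × [1 − ((1+g)/(1+r))^n] / (r − g) = 106,790 × [1 − ((1+0.0267)/(1+r))^15] / (r − 0.0267) = €1,211,636.06.

€1,211,636.06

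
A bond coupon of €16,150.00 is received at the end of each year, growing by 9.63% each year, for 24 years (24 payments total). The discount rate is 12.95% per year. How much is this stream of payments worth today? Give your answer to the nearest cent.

€248,723.04

Periodic rate r = 0.1295 per year.
Growing ordinary annuity: PV = PMT₁ × [1 − ((1+g)/(1+r))^n] / (r − g) = 16,150 × [1 − ((1+0.0963)/(1+r))^24] / (r − 0.0963) = €248,723.04.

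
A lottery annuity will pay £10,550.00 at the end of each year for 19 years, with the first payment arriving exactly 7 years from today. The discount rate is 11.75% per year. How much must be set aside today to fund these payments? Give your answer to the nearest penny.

£40,517.98

Ordinary annuity of 19 payments, first payment at period 7.
Periodic rate r = 0.1175 per year.
The ordinary-annuity PV formula values the stream one period before the first payment (period 6); discount that back 6 periods:
PV₀ = 10,550 × [1 − (1+r)^−19] / r × (1+r)^−6 = £40,517.98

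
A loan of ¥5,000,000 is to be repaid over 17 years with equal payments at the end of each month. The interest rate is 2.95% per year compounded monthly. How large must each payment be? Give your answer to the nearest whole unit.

¥31,197

Level ordinary annuity; solve PV = PMT × [(1 − (1+r)^−n)/r] for PMT.
Periodic rate r = 0.0295/12 per month; n is counted in months.
With n = 204: PMT = 5,000,000 / ([(1 − (1+r)^−n)/r]) = ¥31,197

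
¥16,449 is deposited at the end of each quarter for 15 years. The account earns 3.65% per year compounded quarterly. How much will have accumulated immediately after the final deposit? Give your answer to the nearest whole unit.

¥1,306,254

This is an ordinary annuity: 60 deposits of ¥16,449 at the end of each quarter.
Periodic rate r = 0.0365/4 per quarter; n is counted in quarters.
FV = PMT × [((1+r)^n − 1)/r] = 16,449 × [(1+r)^60 − 1] / r = ¥1,306,254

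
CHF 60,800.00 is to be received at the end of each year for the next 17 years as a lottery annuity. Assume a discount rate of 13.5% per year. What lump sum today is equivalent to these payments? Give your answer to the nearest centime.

CHF 398,053.69

This is an ordinary annuity: 17 payments of CHF 60,800.00 at the end of each year.
Periodic rate r = 0.135 per year.
PV = PMT × [(1 − (1+r)^−n)/r] = 60,800 × [1 − (1+r)^−17] / r = CHF 398,053.69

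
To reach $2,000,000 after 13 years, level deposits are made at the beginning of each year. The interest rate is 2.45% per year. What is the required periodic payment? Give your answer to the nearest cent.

Level annuity due; solve FV = PMT × [((1+r)^n − 1)/r] × (1+r) for PMT.
Periodic rate r = 0.0245 per year.
With n = 13: PMT = 2,000,000 / ([((1+r)^n − 1)/r] × (1+r)) = $129,337.16

$129,337.16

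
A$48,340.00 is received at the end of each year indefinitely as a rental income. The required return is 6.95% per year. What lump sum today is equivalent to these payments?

Periodic rate r = 0.0695 per year.
Level perpetuity: PV = PMT / r = 48,340 / (0.0695) = A$695,539.57.

A$695,539.57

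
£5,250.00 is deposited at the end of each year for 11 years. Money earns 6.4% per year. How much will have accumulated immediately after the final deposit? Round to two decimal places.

£80,275.74

This is an ordinary annuity: 11 deposits of £5,250.00 at the end of each year.
Periodic rate r = 0.064 per year.
FV = PMT × [((1+r)^n − 1)/r] = 5,250 × [(1+r)^11 − 1] / r = £80,275.74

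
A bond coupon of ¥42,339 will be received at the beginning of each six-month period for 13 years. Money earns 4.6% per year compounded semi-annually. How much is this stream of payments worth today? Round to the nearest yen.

¥840,555

This is an annuity due: 26 payments of ¥42,339 at the beginning of each six-month period.
Periodic rate r = 0.046/2 per half-year; n is counted in half-years.
PV = PMT × [(1 − (1+r)^−n)/r] × (1+r) = 42,339 × [1 − (1+r)^−26] / r × (1+r) = ¥840,555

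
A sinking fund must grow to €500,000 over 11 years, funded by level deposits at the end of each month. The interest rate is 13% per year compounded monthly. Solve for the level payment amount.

Level ordinary annuity; solve FV = PMT × [((1+r)^n − 1)/r] for PMT.
Periodic rate r = 0.13/12 per month; n is counted in months.
With n = 132: PMT = 500,000 / ([((1+r)^n − 1)/r]) = €1,721.39

€1,721.39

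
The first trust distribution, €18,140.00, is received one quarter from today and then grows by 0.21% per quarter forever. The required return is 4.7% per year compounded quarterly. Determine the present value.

€1,879,792.75

Periodic rate r = 0.047/4 per quarter.
Growing perpetuity (Gordon): PV = PMT₁ / (r − g) = 18,140 / (r − 0.0021) = €1,879,792.75.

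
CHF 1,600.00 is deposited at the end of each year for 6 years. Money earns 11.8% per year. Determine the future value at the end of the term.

This is an ordinary annuity: 6 deposits of CHF 1,600.00 at the end of each year.
Periodic rate r = 0.118 per year.
FV = PMT × [((1+r)^n − 1)/r] = 1,600 × [(1+r)^6 − 1] / r = CHF 12,918.90

CHF 12,918.90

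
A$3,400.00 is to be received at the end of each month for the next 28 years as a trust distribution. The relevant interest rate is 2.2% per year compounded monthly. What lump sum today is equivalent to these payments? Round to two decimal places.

A$852,339.42

This is an ordinary annuity: 336 payments of A$3,400.00 at the end of each month.
Periodic rate r = 0.022/12 per month; n is counted in months.
PV = PMT × [(1 − (1+r)^−n)/r] = 3,400 × [1 − (1+r)^−336] / r = A$852,339.42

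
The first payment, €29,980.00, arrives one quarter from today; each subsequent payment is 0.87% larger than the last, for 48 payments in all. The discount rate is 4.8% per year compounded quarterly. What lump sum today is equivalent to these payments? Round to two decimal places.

Periodic rate r = 0.048/4 per quarter; n is counted in quarters.
Growing ordinary annuity: PV = PMT₁ × [1 − ((1+g)/(1+r))^n] / (r − g) = 29,980 × [1 − ((1+0.0087)/(1+r))^48] / (r − 0.0087) = €1,318,263.69.

€1,318,263.69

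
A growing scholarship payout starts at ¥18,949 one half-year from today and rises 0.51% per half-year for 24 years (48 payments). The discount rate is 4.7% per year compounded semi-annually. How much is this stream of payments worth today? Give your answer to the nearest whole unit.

Periodic rate r = 0.047/2 per half-year; n is counted in half-years.
Growing ordinary annuity: PV = PMT₁ × [1 − ((1+g)/(1+r))^n] / (r − g) = 18,949 × [1 − ((1+0.0051)/(1+r))^48] / (r − 0.0051) = ¥598,718.

¥598,718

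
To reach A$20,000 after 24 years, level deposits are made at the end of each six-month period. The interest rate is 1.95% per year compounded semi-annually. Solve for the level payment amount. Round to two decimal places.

Level ordinary annuity; solve FV = PMT × [((1+r)^n − 1)/r] for PMT.
Periodic rate r = 0.0195/2 per half-year; n is counted in half-years.
With n = 48: PMT = 20,000 / ([((1+r)^n − 1)/r]) = A$328.74

A$328.74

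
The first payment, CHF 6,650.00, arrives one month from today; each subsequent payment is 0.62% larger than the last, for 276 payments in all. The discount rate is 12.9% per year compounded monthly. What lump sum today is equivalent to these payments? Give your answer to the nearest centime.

Periodic rate r = 0.129/12 per month; n is counted in months.
Growing ordinary annuity: PV = PMT₁ × [1 − ((1+g)/(1+r))^n] / (r − g) = 6,650 × [1 − ((1+0.0062)/(1+r))^276] / (r − 0.0062) = CHF 1,040,806.38.

CHF 1,040,806.38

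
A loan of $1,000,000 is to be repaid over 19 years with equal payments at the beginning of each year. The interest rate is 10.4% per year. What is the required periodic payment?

$111,168.50

Level annuity due; solve PV = PMT × [(1 − (1+r)^−n)/r] × (1+r) for PMT.
Periodic rate r = 0.104 per year.
With n = 19: PMT = 1,000,000 / ([(1 − (1+r)^−n)/r] × (1+r)) = $111,168.50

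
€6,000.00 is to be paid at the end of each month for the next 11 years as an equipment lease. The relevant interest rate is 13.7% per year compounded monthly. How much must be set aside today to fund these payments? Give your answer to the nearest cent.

€408,101.52

This is an ordinary annuity: 132 payments of €6,000.00 at the end of each month.
Periodic rate r = 0.137/12 per month; n is counted in months.
PV = PMT × [(1 − (1+r)^−n)/r] = 6,000 × [1 − (1+r)^−132] / r = €408,101.52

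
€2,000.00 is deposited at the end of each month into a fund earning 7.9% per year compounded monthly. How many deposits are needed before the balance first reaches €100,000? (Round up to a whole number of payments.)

Periodic rate r = 0.079/12 per month; n is counted in months.
Ordinary annuity FV: 100,000 = 2,000 × [((1+r)^n − 1)/r].
(1+r)^n = 1 + 100,000 × r / 2,000, so n = ln(1 + 100,000·r/2,000) / ln(1+r) = 43.37.
Round up to a whole number of payments: n = 44.

44 payments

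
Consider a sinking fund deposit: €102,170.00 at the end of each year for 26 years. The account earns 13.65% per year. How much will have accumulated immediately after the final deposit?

€20,096,227.49

This is an ordinary annuity: 26 deposits of €102,170.00 at the end of each year.
Periodic rate r = 0.1365 per year.
FV = PMT × [((1+r)^n − 1)/r] = 102,170 × [(1+r)^26 − 1] / r = €20,096,227.49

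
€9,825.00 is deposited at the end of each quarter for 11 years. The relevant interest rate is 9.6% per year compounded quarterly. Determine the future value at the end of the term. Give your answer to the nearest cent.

This is an ordinary annuity: 44 deposits of €9,825.00 at the end of each quarter.
Periodic rate r = 0.096/4 per quarter; n is counted in quarters.
FV = PMT × [((1+r)^n − 1)/r] = 9,825 × [(1+r)^44 − 1] / r = €752,928.14

€752,928.14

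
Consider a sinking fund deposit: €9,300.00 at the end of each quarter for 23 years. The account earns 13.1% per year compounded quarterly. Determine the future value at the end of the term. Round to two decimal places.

This is an ordinary annuity: 92 deposits of €9,300.00 at the end of each quarter.
Periodic rate r = 0.131/4 per quarter; n is counted in quarters.
FV = PMT × [((1+r)^n − 1)/r] = 9,300 × [(1+r)^92 − 1] / r = €5,221,956.66

€5,221,956.66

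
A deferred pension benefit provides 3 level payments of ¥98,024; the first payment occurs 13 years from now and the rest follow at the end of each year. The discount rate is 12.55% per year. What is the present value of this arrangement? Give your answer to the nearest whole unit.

¥56,447

Ordinary annuity of 3 payments, first payment at period 13.
Periodic rate r = 0.1255 per year.
The ordinary-annuity PV formula values the stream one period before the first payment (period 12); discount that back 12 periods:
PV₀ = 98,024 × [1 − (1+r)^−3] / r × (1+r)^−12 = ¥56,447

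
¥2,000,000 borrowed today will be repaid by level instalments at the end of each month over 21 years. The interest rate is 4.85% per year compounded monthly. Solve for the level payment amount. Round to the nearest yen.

Level ordinary annuity; solve PV = PMT × [(1 − (1+r)^−n)/r] for PMT.
Periodic rate r = 0.0485/12 per month; n is counted in months.
With n = 252: PMT = 2,000,000 / ([(1 − (1+r)^−n)/r]) = ¥12,667

¥12,667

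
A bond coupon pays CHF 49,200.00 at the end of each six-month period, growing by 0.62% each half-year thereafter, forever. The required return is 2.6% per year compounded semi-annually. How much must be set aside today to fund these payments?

CHF 7,235,294.12

Periodic rate r = 0.026/2 per half-year.
Growing perpetuity (Gordon): PV = PMT₁ / (r − g) = 49,200 / (r − 0.0062) = CHF 7,235,294.12.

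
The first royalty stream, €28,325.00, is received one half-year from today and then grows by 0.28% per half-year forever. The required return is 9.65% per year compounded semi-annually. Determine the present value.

Periodic rate r = 0.0965/2 per half-year.
Growing perpetuity (Gordon): PV = PMT₁ / (r − g) = 28,325 / (r − 0.0028) = €623,212.32.

€623,212.32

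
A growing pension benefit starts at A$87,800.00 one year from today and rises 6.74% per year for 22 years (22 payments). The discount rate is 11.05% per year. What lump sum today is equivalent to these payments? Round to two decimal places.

Periodic rate r = 0.1105 per year.
Growing ordinary annuity: PV = PMT₁ × [1 − ((1+g)/(1+r))^n] / (r − g) = 87,800 × [1 − ((1+0.0674)/(1+r))^22] / (r − 0.0674) = A$1,184,401.44.

A$1,184,401.44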